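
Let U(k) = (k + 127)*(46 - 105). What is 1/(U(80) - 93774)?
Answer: -1/105987 ≈ -9.4351e-6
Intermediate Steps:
U(k) = -7493 - 59*k (U(k) = (127 + k)*(-59) = -7493 - 59*k)
1/(U(80) - 93774) = 1/((-7493 - 59*80) - 93774) = 1/((-7493 - 4720) - 93774) = 1/(-12213 - 93774) = 1/(-105987) = -1/105987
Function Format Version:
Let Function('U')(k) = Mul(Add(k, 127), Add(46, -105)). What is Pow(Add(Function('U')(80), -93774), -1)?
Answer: Rational(-1, 105987) ≈ -9.4351e-6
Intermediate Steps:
Function('U')(k) = Add(-7493, Mul(-59, k)) (Function('U')(k) = Mul(Add(127, k), -59) = Add(-7493, Mul(-59, k)))
Pow(Add(Function('U')(80), -93774), -1) = Pow(Add(Add(-7493, Mul(-59, 80)), -93774), -1) = Pow(Add(Add(-7493, -4720), -93774), -1) = Pow(Add(-12213, -93774), -1) = Pow(-105987, -1) = Rational(-1, 105987)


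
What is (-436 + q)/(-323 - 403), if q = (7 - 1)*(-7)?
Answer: 239/363 ≈ 0.65840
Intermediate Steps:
q = -42 (q = 6*(-7) = -42)
(-436 + q)/(-323 - 403) = (-436 - 42)/(-323 - 403) = -478/(-726) = -478*(-1/726) = 239/363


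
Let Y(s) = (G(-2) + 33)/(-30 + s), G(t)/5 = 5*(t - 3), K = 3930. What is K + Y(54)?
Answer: 23557/6 ≈ 3926.2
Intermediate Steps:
G(t) = -75 + 25*t (G(t) = 5*(5*(t - 3)) = 5*(5*(-3 + t)) = 5*(-15 + 5*t) = -75 + 25*t)
Y(s) = -92/(-30 + s) (Y(s) = ((-75 + 25*(-2)) + 33)/(-30 + s) = ((-75 - 50) + 33)/(-30 + s) = (-125 + 33)/(-30 + s) = -92/(-30 + s))
K + Y(54) = 3930 - 92/(-30 + 54) = 3930 - 92/24 = 3930 - 92*1/24 = 3930 - 23/6 = 23557/6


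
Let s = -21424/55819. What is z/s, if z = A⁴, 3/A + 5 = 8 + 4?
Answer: -4521339/51439024 ≈ -0.087897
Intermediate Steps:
A = 3/7 (A = 3/(-5 + (8 + 4)) = 3/(-5 + 12) = 3/7 ≈ 0.42857)
z = 81/2401 (z = (3/7)⁴ = 81/2401 ≈ 0.033736)
s = -21424/55819 (s = -21424*1/55819 = -21424/55819 ≈ -0.38381)
z/s = 81/(2401*(-21424/55819)) = (81/2401)*(-55819/21424) = -4521339/51439024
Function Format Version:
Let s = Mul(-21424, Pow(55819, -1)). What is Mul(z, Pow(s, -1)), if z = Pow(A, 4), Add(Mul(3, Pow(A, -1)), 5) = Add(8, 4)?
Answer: Rational(-4521339, 51439024) ≈ -0.087897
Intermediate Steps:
A = Rational(3, 7) (A = Mul(3, Pow(Add(-5, Add(8, 4)), -1)) = Mul(3, Pow(Add(-5, 12), -1)) = Mul(3, Pow(7, -1)) = Mul(3, Rational(1, 7)) = Rational(3, 7) ≈ 0.42857)
z = Rational(81, 2401) (z = Pow(Rational(3, 7), 4) = Rational(81, 2401) ≈ 0.033736)
s = Rational(-21424, 55819) (s = Mul(-21424, Rational(1, 55819)) = Rational(-21424, 55819) ≈ -0.38381)
Mul(z, Pow(s, -1)) = Mul(Rational(81, 2401), Pow(Rational(-21424, 55819), -1)) = Mul(Rational(81, 2401), Rational(-55819, 21424)) = Rational(-4521339, 51439024)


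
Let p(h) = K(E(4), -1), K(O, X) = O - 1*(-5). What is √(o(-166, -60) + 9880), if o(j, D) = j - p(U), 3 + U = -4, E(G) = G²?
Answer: 3*√1077 ≈ 98.453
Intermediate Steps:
U = -7 (U = -3 - 4 = -7)
K(O, X) = 5 + O (K(O, X) = O + 5 = 5 + O)
p(h) = 21 (p(h) = 5 + 4² = 5 + 16 = 21)
o(j, D) = -21 + j (o(j, D) = j - 1*21 = j - 21 = -21 + j)
√(o(-166, -60) + 9880) = √((-21 - 166) + 9880) = √(-187 + 9880) = √9693 = 3*√1077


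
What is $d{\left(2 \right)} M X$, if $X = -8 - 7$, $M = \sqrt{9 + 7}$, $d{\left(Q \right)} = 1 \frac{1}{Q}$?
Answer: $-30$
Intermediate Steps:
$d{\left(Q \right)} = \frac{1}{Q}$
$M = 4$ ($M = \sqrt{16} = 4$)
$X = -15$
$d{\left(2 \right)} M X = \frac{1}{2} \cdot 4 \left(-15\right) = 2 \left(-15\right) = -30$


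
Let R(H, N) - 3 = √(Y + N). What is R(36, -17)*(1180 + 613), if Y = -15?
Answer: 5379 + 7172*I*√2 ≈ 5379.0 + 10143.0*I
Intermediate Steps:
R(H, N) = 3 + √(-15 + N)
R(36, -17)*(1180 + 613) = (3 + √(-15 - 17))*(1180 + 613) = (3 + √(-32))*1793 = (3 + 4*I*√2)*1793 = 5379 + 7172*I*√2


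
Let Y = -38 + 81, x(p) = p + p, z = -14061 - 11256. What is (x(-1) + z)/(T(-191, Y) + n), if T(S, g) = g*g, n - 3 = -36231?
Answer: 25319/34379 ≈ 0.73647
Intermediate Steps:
n = -36228 (n = 3 - 36231 = -36228)
z = -25317
x(p) = 2*p
Y = 43
T(S, g) = g²
(x(-1) + z)/(T(-191, Y) + n) = (2*(-1) - 25317)/(43² - 36228) = (-2 - 25317)/(1849 - 36228) = -25319/(-34379) = -25319*(-1/34379) = 25319/34379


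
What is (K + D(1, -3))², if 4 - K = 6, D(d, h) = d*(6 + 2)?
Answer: 36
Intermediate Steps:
D(d, h) = 8*d (D(d, h) = d*8 = 8*d)
K = -2 (K = 4 - 1*6 = 4 - 6 = -2)
(K + D(1, -3))² = (-2 + 8*1)² = (-2 + 8)² = 6² = 36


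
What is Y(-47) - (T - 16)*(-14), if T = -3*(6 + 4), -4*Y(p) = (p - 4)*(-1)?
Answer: -2627/4 ≈ -656.75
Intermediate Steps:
Y(p) = -1 + p/4 (Y(p) = -(p - 4)*(-1)/4 = -(-4 + p)*(-1)/4 = -(4 - p)/4 = -1 + p/4)
T = -30 (T = -3*10 = -30)
Y(-47) - (T - 16)*(-14) = (-1 + (¼)*(-47)) - (-30 - 16)*(-14) = (-1 - 47/4) - (-46)*(-14) = -51/4 - 1*644 = -51/4 - 644 = -2627/4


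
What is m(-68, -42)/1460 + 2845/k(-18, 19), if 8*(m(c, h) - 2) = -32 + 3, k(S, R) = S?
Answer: -16614917/105120 ≈ -158.06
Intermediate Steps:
m(c, h) = -13/8 (m(c, h) = 2 + (-32 + 3)/8 = 2 + (1/8)*(-29) = 2 - 29/8 = -13/8)
m(-68, -42)/1460 + 2845/k(-18, 19) = -13/8/1460 + 2845/(-18) = -13/8*1/1460 + 2845*(-1/18) = -13/11680 - 2845/18 = -16614917/105120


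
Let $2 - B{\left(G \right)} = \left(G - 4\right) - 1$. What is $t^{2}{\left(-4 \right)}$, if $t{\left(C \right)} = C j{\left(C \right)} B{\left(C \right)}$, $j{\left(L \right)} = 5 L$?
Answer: $774400$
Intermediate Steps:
$B{\left(G \right)} = 7 - G$ ($B{\left(G \right)} = 2 - \left(\left(G - 4\right) - 1\right) = 2 - \left(\left(-4 + G\right) - 1\right) = 2 - \left(-5 + G\right) = 7 - G$)
$t{\left(C \right)} = 5 C^{2} \left(7 - C\right)$ ($t{\left(C \right)} = C 5 C \left(7 - C\right) = 5 C^{2} \left(7 - C\right)$)
$t^{2}{\left(-4 \right)} = \left(5 \left(-4\right)^{2} \left(7 - -4\right)\right)^{2} = \left(5 \cdot 16 \left(7 + 4\right)\right)^{2} = \left(5 \cdot 16 \cdot 11\right)^{2} = 880^{2} = 774400$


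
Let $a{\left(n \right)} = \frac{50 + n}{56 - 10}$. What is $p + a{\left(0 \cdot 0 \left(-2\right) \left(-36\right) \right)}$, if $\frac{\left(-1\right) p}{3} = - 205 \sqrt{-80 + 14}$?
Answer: $\frac{25}{23} + 615 i \sqrt{66} \approx 1.087 + 4996.3 i$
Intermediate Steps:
$a{\left(n \right)} = \frac{25}{23} + \frac{n}{46}$ ($a{\left(n \right)} = \frac{50 + n}{46} = \left(50 + n\right) \frac{1}{46} = \frac{25}{23} + \frac{n}{46}$)
$p = 615 i \sqrt{66}$ ($p = - 3 \left(- 205 \sqrt{-80 + 14}\right) = - 3 \left(- 205 \sqrt{-66}\right) = - 3 \left(- 205 i \sqrt{66}\right) = 615 i \sqrt{66} \approx 4996.3 i$)
$p + a{\left(0 \cdot 0 \left(-2\right) \left(-36\right) \right)} = 615 i \sqrt{66} + \left(\frac{25}{23} + \frac{0 \cdot 0 \left(-2\right) \left(-36\right)}{46}\right) = 615 i \sqrt{66} + \left(\frac{25}{23} + \frac{0 \left(-2\right) \left(-36\right)}{46}\right) = 615 i \sqrt{66} + \left(\frac{25}{23} + \frac{0 \left(-36\right)}{46}\right) = 615 i \sqrt{66} + \left(\frac{25}{23} + \frac{1}{46} \cdot 0\right) = 615 i \sqrt{66} + \left(\frac{25}{23} + 0\right) = 615 i \sqrt{66} + \frac{25}{23} = \frac{25}{23} + 615 i \sqrt{66}$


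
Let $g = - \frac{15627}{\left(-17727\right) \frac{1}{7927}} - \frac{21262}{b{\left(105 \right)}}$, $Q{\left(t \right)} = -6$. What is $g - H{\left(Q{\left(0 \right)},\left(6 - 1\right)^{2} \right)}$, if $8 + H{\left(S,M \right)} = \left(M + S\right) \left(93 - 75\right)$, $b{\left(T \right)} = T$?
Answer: $\frac{4002767227}{620445} \approx 6451.4$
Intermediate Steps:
$H{\left(S,M \right)} = -8 + 18 M + 18 S$ ($H{\left(S,M \right)} = -8 + \left(M + S\right) \left(93 - 75\right) = -8 + \left(M + S\right) 18 = -8 + \left(18 M + 18 S\right) = -8 + 18 M + 18 S$)
$g = \frac{4209995857}{620445}$ ($g = - \frac{15627}{\left(-17727\right) \frac{1}{7927}} - \frac{21262}{105} = - \frac{15627}{- \frac{17727}{7927}} - \frac{21262}{105} = \left(-15627\right) \left(- \frac{7927}{17727}\right) - \frac{21262}{105} = \frac{41291743}{5909} - \frac{21262}{105} = \frac{4209995857}{620445} \approx 6785.4$)
$g - H{\left(Q{\left(0 \right)},\left(6 - 1\right)^{2} \right)} = \frac{4209995857}{620445} - \left(-8 + 18 \left(6 - 1\right)^{2} + 18 \left(-6\right)\right) = \frac{4209995857}{620445} - \left(-8 + 18 \cdot 5^{2} - 108\right) = \frac{4209995857}{620445} - \left(-8 + 18 \cdot 25 - 108\right) = \frac{4209995857}{620445} - \left(-8 + 450 - 108\right) = \frac{4209995857}{620445} - 334 = \frac{4002767227}{620445}$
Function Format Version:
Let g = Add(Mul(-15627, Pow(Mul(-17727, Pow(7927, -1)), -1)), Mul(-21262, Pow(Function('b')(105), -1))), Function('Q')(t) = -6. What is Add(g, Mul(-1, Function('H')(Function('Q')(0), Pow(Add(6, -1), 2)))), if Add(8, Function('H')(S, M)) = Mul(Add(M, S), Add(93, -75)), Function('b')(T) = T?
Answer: Rational(4002767227, 620445) ≈ 6451.4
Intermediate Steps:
Function('H')(S, M) = Add(-8, Mul(18, M), Mul(18, S)) (Function('H')(S, M) = Add(-8, Mul(Add(M, S), Add(93, -75))) = Add(-8, Mul(Add(M, S), 18)) = Add(-8, Add(Mul(18, M), Mul(18, S))) = Add(-8, Mul(18, M), Mul(18, S)))
g = Rational(4209995857, 620445) (g = Add(Mul(-15627, Pow(Mul(-17727, Pow(7927, -1)), -1)), Mul(-21262, Pow(105, -1))) = Add(Mul(-15627, Pow(Mul(-17727, Rational(1, 7927)), -1)), Mul(-21262, Rational(1, 105))) = Add(Mul(-15627, Pow(Rational(-17727, 7927), -1)), Rational(-21262, 105)) = Add(Mul(-15627, Rational(-7927, 17727)), Rational(-21262, 105)) = Add(Rational(41291743, 5909), Rational(-21262, 105)) = Rational(4209995857, 620445) ≈ 6785.4)
Add(g, Mul(-1, Function('H')(Function('Q')(0), Pow(Add(6, -1), 2)))) = Add(Rational(4209995857, 620445), Mul(-1, Add(-8, Mul(18, Pow(Add(6, -1), 2)), Mul(18, -6)))) = Add(Rational(4209995857, 620445), Mul(-1, Add(-8, Mul(18, Pow(5, 2)), -108))) = Add(Rational(4209995857, 620445), Mul(-1, Add(-8, Mul(18, 25), -108))) = Add(Rational(4209995857, 620445), Mul(-1, Add(-8, 450, -108))) = Add(Rational(4209995857, 620445), Mul(-1, 334)) = Add(Rational(4209995857, 620445), -334) = Rational(4002767227, 620445)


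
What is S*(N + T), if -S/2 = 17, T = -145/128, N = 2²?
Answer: -6239/64 ≈ -97.484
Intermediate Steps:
N = 4
T = -145/128 (T = -145*1/128 = -145/128 ≈ -1.1328)
S = -34 (S = -2*17 = -34)
S*(N + T) = -34*(4 - 145/128) = -34*367/128 = -6239/64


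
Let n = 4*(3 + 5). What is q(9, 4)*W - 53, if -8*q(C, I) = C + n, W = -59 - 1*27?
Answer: 1551/4 ≈ 387.75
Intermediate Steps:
W = -86 (W = -59 - 27 = -86)
n = 32 (n = 4*8 = 32)
q(C, I) = -4 - C/8 (q(C, I) = -(C + 32)/8 = -(32 + C)/8 = -4 - C/8)
q(9, 4)*W - 53 = (-4 - 1/8*9)*(-86) - 53 = (-4 - 9/8)*(-86) - 53 = -41/8*(-86) - 53 = 1763/4 - 53 = 1551/4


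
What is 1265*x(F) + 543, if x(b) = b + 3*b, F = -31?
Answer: -156317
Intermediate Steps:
x(b) = 4*b
1265*x(F) + 543 = 1265*(4*(-31)) + 543 = 1265*(-124) + 543 = -156860 + 543 = -156317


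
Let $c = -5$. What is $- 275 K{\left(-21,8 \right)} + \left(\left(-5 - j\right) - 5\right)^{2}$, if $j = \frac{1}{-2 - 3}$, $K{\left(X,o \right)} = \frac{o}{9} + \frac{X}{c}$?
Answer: $- \frac{293266}{225} \approx -1303.4$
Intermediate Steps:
$K{\left(X,o \right)} = - \frac{X}{5} + \frac{o}{9}$ ($K{\left(X,o \right)} = \frac{o}{9} + \frac{X}{-5} = o \frac{1}{9} + X \left(- \frac{1}{5}\right) = \frac{o}{9} - \frac{X}{5} = - \frac{X}{5} + \frac{o}{9}$)
$j = - \frac{1}{5}$ ($j = \frac{1}{-5} = - \frac{1}{5} \approx -0.2$)
$- 275 K{\left(-21,8 \right)} + \left(\left(-5 - j\right) - 5\right)^{2} = - 275 \left(\left(- \frac{1}{5}\right) \left(-21\right) + \frac{1}{9} \cdot 8\right) + \left(\left(-5 - - \frac{1}{5}\right) - 5\right)^{2} = - 275 \left(\frac{21}{5} + \frac{8}{9}\right) + \left(\left(-5 + \frac{1}{5}\right) - 5\right)^{2} = \left(-275\right) \frac{229}{45} + \left(- \frac{24}{5} - 5\right)^{2} = - \frac{12595}{9} + \left(- \frac{49}{5}\right)^{2} = - \frac{12595}{9} + \frac{2401}{25} = - \frac{293266}{225}$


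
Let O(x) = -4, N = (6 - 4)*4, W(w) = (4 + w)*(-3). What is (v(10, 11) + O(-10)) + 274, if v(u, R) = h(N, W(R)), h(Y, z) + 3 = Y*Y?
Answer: 331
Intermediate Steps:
W(w) = -12 - 3*w
N = 8 (N = 2*4 = 8)
h(Y, z) = -3 + Y² (h(Y, z) = -3 + Y*Y = -3 + Y²)
v(u, R) = 61 (v(u, R) = -3 + 8² = -3 + 64 = 61)
(v(10, 11) + O(-10)) + 274 = (61 - 4) + 274 = 57 + 274 = 331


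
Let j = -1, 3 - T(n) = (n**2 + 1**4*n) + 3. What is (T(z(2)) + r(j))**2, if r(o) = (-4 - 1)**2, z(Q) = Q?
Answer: 361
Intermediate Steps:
T(n) = -n - n**2 (T(n) = 3 - ((n**2 + 1**4*n) + 3) = 3 - ((n**2 + 1*n) + 3) = 3 - ((n**2 + n) + 3) = 3 - ((n + n**2) + 3) = 3 - (3 + n + n**2) = 3 + (-3 - n - n**2) = -n - n**2)
r(o) = 25 (r(o) = (-5)**2 = 25)
(T(z(2)) + r(j))**2 = (-1*2*(1 + 2) + 25)**2 = (-1*2*3 + 25)**2 = (-6 + 25)**2 = 19**2 = 361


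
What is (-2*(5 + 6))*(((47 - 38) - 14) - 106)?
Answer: 2442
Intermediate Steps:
(-2*(5 + 6))*(((47 - 38) - 14) - 106) = (-2*11)*((9 - 14) - 106) = -22*(-5 - 106) = -22*(-111) = 2442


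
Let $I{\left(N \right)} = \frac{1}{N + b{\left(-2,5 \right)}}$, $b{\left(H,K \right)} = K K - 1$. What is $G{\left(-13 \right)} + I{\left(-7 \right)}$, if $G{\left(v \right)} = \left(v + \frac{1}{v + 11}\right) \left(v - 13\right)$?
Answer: $\frac{5968}{17} \approx 351.06$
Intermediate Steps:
$b{\left(H,K \right)} = -1 + K^{2}$ ($b{\left(H,K \right)} = K^{2} - 1 = -1 + K^{2}$)
$I{\left(N \right)} = \frac{1}{24 + N}$ ($I{\left(N \right)} = \frac{1}{N - \left(1 - 5^{2}\right)} = \frac{1}{N + \left(-1 + 25\right)} = \frac{1}{N + 24} = \frac{1}{24 + N}$)
$G{\left(v \right)} = \left(-13 + v\right) \left(v + \frac{1}{11 + v}\right)$ ($G{\left(v \right)} = \left(v + \frac{1}{11 + v}\right) \left(v - 13\right) = \left(v + \frac{1}{11 + v}\right) \left(-13 + v\right) = \left(-13 + v\right) \left(v + \frac{1}{11 + v}\right)$)
$G{\left(-13 \right)} + I{\left(-7 \right)} = \frac{-13 + \left(-13\right)^{3} - -1846 - 2 \left(-13\right)^{2}}{11 - 13} + \frac{1}{24 - 7} = \frac{-13 - 2197 + 1846 - 338}{-2} + \frac{1}{17} = - \frac{-13 - 2197 + 1846 - 338}{2} + \frac{1}{17} = \left(- \frac{1}{2}\right) \left(-702\right) + \frac{1}{17} = 351 + \frac{1}{17} = \frac{5968}{17}$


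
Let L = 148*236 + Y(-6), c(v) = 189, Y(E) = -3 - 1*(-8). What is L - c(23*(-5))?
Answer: 34744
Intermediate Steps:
Y(E) = 5 (Y(E) = -3 + 8 = 5)
L = 34933 (L = 148*236 + 5 = 34928 + 5 = 34933)
L - c(23*(-5)) = 34933 - 1*189 = 34933 - 189 = 34744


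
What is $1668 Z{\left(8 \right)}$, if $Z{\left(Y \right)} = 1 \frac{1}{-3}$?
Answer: $-556$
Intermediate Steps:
$Z{\left(Y \right)} = - \frac{1}{3}$ ($Z{\left(Y \right)} = 1 \left(- \frac{1}{3}\right) = - \frac{1}{3}$)
$1668 Z{\left(8 \right)} = 1668 \left(- \frac{1}{3}\right) = -556$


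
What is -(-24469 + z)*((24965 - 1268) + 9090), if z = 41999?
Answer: -574756110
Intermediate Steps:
-(-24469 + z)*((24965 - 1268) + 9090) = -(-24469 + 41999)*((24965 - 1268) + 9090) = -17530*(23697 + 9090) = -17530*32787 = -1*574756110 = -574756110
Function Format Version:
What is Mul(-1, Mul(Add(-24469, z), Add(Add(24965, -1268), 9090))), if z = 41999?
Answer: -574756110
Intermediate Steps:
Mul(-1, Mul(Add(-24469, z), Add(Add(24965, -1268), 9090))) = Mul(-1, Mul(Add(-24469, 41999), Add(Add(24965, -1268), 9090))) = Mul(-1, Mul(17530, Add(23697, 9090))) = Mul(-1, Mul(17530, 32787)) = Mul(-1, 574756110) = -574756110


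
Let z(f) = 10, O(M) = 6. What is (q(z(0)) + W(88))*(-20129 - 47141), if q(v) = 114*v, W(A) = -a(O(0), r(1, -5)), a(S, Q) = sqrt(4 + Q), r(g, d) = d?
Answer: -76687800 + 67270*I ≈ -7.6688e+7 + 67270.0*I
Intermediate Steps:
W(A) = -I (W(A) = -sqrt(4 - 5) = -sqrt(-1) = -I)
(q(z(0)) + W(88))*(-20129 - 47141) = (114*10 - I)*(-20129 - 47141) = (1140 - I)*(-67270) = -76687800 + 67270*I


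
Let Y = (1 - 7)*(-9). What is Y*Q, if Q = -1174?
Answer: -63396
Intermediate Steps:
Y = 54 (Y = -6*(-9) = 54)
Y*Q = 54*(-1174) = -63396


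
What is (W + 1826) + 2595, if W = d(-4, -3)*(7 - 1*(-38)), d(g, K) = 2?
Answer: 4511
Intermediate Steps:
W = 90 (W = 2*(7 - 1*(-38)) = 2*(7 + 38) = 2*45 = 90)
(W + 1826) + 2595 = (90 + 1826) + 2595 = 1916 + 2595 = 4511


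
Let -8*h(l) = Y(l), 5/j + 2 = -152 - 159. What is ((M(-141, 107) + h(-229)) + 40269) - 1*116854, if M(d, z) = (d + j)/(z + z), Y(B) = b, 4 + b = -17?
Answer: -20518739121/267928 ≈ -76583.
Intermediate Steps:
b = -21 (b = -4 - 17 = -21)
j = -5/313 (j = 5/(-2 + (-152 - 159)) = 5/(-2 - 311) = 5/(-313) = 5*(-1/313) = -5/313 ≈ -0.015974)
Y(B) = -21
h(l) = 21/8 (h(l) = -⅛*(-21) = 21/8)
M(d, z) = (-5/313 + d)/(2*z) (M(d, z) = (d - 5/313)/(z + z) = (-5/313 + d)/((2*z)) = (-5/313 + d)*(1/(2*z)) = (-5/313 + d)/(2*z))
((M(-141, 107) + h(-229)) + 40269) - 1*116854 = (((1/626)*(-5 + 313*(-141))/107 + 21/8) + 40269) - 1*116854 = (((1/626)*(1/107)*(-5 - 44133) + 21/8) + 40269) - 116854 = (((1/626)*(1/107)*(-44138) + 21/8) + 40269) - 116854 = ((-22069/33491 + 21/8) + 40269) - 116854 = (526759/267928 + 40269) - 116854 = 10789719391/267928 - 116854 = -20518739121/267928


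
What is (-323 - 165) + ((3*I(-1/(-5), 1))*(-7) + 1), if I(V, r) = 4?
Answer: -571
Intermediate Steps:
(-323 - 165) + ((3*I(-1/(-5), 1))*(-7) + 1) = (-323 - 165) + ((3*4)*(-7) + 1) = -488 + (12*(-7) + 1) = -488 + (-84 + 1) = -488 - 83 = -571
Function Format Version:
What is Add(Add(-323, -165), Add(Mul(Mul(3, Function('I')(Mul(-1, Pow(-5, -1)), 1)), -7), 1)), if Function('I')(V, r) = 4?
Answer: -571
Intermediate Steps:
Add(Add(-323, -165), Add(Mul(Mul(3, Function('I')(Mul(-1, Pow(-5, -1)), 1)), -7), 1)) = Add(Add(-323, -165), Add(Mul(Mul(3, 4), -7), 1)) = Add(-488, Add(Mul(12, -7), 1)) = Add(-488, Add(-84, 1)) = Add(-488, -83) = -571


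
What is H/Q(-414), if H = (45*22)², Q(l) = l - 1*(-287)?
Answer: -980100/127 ≈ -7717.3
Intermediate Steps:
Q(l) = 287 + l (Q(l) = l + 287 = 287 + l)
H = 980100 (H = 990² = 980100)
H/Q(-414) = 980100/(287 - 414) = 980100/(-127) = 980100*(-1/127) = -980100/127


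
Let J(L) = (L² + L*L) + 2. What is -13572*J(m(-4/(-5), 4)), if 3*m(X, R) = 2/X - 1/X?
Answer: -63713/2 ≈ -31857.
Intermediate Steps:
m(X, R) = 1/(3*X) (m(X, R) = (2/X - 1/X)/3 = 1/(3*X))
J(L) = 2 + 2*L² (J(L) = (L² + L²) + 2 = 2*L² + 2 = 2 + 2*L²)
-13572*J(m(-4/(-5), 4)) = -13572*(2 + 2*(1/(3*((-4/(-5)))))²) = -13572*(2 + 2*(1/(3*((-4*(-⅕)))))²) = -13572*(2 + 2*(1/(3*(⅘)))²) = -13572*(2 + 2*((⅓)*(5/4))²) = -13572*(2 + 2*(5/12)²) = -13572*(2 + 2*(25/144)) = -13572*(2 + 25/72) = -13572*169/72 = -2262*169/12 = -63713/2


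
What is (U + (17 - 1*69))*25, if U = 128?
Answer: 1900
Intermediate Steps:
(U + (17 - 1*69))*25 = (128 + (17 - 1*69))*25 = (128 + (17 - 69))*25 = (128 - 52)*25 = 76*25 = 1900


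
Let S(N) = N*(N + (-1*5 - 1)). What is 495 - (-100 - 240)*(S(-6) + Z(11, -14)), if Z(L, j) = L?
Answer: 28715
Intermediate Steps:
S(N) = N*(-6 + N) (S(N) = N*(N + (-5 - 1)) = N*(N - 6) = N*(-6 + N))
495 - (-100 - 240)*(S(-6) + Z(11, -14)) = 495 - (-100 - 240)*(-6*(-6 - 6) + 11) = 495 - (-340)*(-6*(-12) + 11) = 495 - (-340)*(72 + 11) = 495 - (-340)*83 = 495 - 1*(-28220) = 495 + 28220 = 28715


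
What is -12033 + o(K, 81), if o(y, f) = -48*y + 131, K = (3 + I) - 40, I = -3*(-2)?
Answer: -10414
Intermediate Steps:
I = 6
K = -31 (K = (3 + 6) - 40 = 9 - 40 = -31)
o(y, f) = 131 - 48*y
-12033 + o(K, 81) = -12033 + (131 - 48*(-31)) = -12033 + (131 + 1488) = -12033 + 1619 = -10414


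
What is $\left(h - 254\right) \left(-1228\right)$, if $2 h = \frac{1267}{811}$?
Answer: $\frac{252182694}{811} \approx 3.1095 \cdot 10^{5}$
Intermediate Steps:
$h = \frac{1267}{1622}$ ($h = \frac{1267 \cdot \frac{1}{811}}{2} = \frac{1}{2} \cdot \frac{1267}{811} = \frac{1267}{1622} \approx 0.78113$)
$\left(h - 254\right) \left(-1228\right) = \left(\frac{1267}{1622} - 254\right) \left(-1228\right) = \left(- \frac{410721}{1622}\right) \left(-1228\right) = \frac{252182694}{811}$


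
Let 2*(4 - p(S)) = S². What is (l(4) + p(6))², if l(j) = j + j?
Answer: 36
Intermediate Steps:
l(j) = 2*j
p(S) = 4 - S²/2
(l(4) + p(6))² = (2*4 + (4 - ½*6²))² = (8 + (4 - ½*36))² = (8 + (4 - 18))² = (8 - 14)² = (-6)² = 36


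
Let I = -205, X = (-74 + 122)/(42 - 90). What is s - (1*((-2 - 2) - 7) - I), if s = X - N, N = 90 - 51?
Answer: -234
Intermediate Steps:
N = 39
X = -1 (X = 48/(-48) = 48*(-1/48) = -1)
s = -40 (s = -1 - 1*39 = -1 - 39 = -40)
s - (1*((-2 - 2) - 7) - I) = -40 - (1*((-2 - 2) - 7) - 1*(-205)) = -40 - (1*(-4 - 7) + 205) = -40 - (1*(-11) + 205) = -40 - (-11 + 205) = -40 - 1*194 = -40 - 194 = -234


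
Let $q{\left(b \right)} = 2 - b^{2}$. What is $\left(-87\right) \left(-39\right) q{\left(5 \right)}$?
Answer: $-78039$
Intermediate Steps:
$\left(-87\right) \left(-39\right) q{\left(5 \right)} = \left(-87\right) \left(-39\right) \left(2 - 5^{2}\right) = 3393 \left(2 - 25\right) = 3393 \left(-23\right) = -78039$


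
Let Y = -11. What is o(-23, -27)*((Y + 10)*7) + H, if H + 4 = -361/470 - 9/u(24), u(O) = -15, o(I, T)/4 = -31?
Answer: 406001/470 ≈ 863.83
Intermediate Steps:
o(I, T) = -124 (o(I, T) = 4*(-31) = -124)
H = -1959/470 (H = -4 + (-361/470 - 9/(-15)) = -4 + (-361*1/470 - 9*(-1/15)) = -4 + (-361/470 + 3/5) = -4 - 79/470 = -1959/470 ≈ -4.1681)
o(-23, -27)*((Y + 10)*7) + H = -124*(-11 + 10)*7 - 1959/470 = -(-124)*7 - 1959/470 = -124*(-7) - 1959/470 = 868 - 1959/470 = 406001/470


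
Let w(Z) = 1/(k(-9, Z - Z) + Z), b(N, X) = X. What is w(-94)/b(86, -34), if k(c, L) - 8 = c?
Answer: 1/3230 ≈ 0.00030960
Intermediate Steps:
k(c, L) = 8 + c
w(Z) = 1/(-1 + Z) (w(Z) = 1/((8 - 9) + Z) = 1/(-1 + Z))
w(-94)/b(86, -34) = 1/(-1 - 94*(-34)) = -1/34/(-95) = -1/95*(-1/34) = 1/3230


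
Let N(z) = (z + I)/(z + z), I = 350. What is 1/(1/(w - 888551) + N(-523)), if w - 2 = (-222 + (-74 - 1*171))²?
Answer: 350650580/57994267 ≈ 6.0463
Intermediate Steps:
N(z) = (350 + z)/(2*z) (N(z) = (z + 350)/(z + z) = (350 + z)/((2*z)) = (350 + z)*(1/(2*z)) = (350 + z)/(2*z))
w = 218091 (w = 2 + (-222 + (-74 - 1*171))² = 2 + (-222 + (-74 - 171))² = 2 + (-222 - 245)² = 2 + (-467)² = 2 + 218089 = 218091)
1/(1/(w - 888551) + N(-523)) = 1/(1/(218091 - 888551) + (½)*(350 - 523)/(-523)) = 1/(1/(-670460) + (½)*(-1/523)*(-173)) = 1/(-1/670460 + 173/1046) = 1/(57994267/350650580) = 350650580/57994267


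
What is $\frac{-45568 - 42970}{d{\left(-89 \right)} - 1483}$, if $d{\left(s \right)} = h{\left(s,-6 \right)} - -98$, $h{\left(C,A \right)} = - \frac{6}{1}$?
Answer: $\frac{88538}{1391} \approx 63.651$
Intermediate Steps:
$h{\left(C,A \right)} = -6$ ($h{\left(C,A \right)} = \left(-6\right) 1 = -6$)
$d{\left(s \right)} = 92$ ($d{\left(s \right)} = -6 - -98 = -6 + 98 = 92$)
$\frac{-45568 - 42970}{d{\left(-89 \right)} - 1483} = \frac{-45568 - 42970}{92 - 1483} = - \frac{88538}{-1391} = \left(-88538\right) \left(- \frac{1}{1391}\right) = \frac{88538}{1391}$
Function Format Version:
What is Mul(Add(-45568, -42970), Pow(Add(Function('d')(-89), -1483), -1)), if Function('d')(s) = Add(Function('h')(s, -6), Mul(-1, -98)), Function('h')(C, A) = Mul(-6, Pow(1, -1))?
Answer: Rational(88538, 1391) ≈ 63.651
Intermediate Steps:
Function('h')(C, A) = -6 (Function('h')(C, A) = Mul(-6, 1) = -6)
Function('d')(s) = 92 (Function('d')(s) = Add(-6, Mul(-1, -98)) = Add(-6, 98) = 92)
Mul(Add(-45568, -42970), Pow(Add(Function('d')(-89), -1483), -1)) = Mul(Add(-45568, -42970), Pow(Add(92, -1483), -1)) = Mul(-88538, Pow(-1391, -1)) = Mul(-88538, Rational(-1, 1391)) = Rational(88538, 1391)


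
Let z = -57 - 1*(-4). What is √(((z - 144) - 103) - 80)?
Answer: 2*I*√95 ≈ 19.494*I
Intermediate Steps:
z = -53 (z = -57 + 4 = -53)
√(((z - 144) - 103) - 80) = √(((-53 - 144) - 103) - 80) = √((-197 - 103) - 80) = √(-300 - 80) = √(-380) = 2*I*√95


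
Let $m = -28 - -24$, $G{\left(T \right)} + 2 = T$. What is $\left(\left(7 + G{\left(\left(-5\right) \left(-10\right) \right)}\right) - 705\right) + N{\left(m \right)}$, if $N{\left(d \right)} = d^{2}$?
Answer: $-634$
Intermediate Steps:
$G{\left(T \right)} = -2 + T$
$m = -4$ ($m = -28 + 24 = -4$)
$\left(\left(7 + G{\left(\left(-5\right) \left(-10\right) \right)}\right) - 705\right) + N{\left(m \right)} = \left(\left(7 - -48\right) - 705\right) + \left(-4\right)^{2} = \left(\left(7 + \left(-2 + 50\right)\right) - 705\right) + 16 = \left(\left(7 + 48\right) - 705\right) + 16 = \left(55 - 705\right) + 16 = -650 + 16 = -634$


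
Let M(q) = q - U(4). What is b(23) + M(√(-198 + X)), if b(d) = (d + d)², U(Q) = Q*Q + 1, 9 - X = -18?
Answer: 2099 + 3*I*√19 ≈ 2099.0 + 13.077*I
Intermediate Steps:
X = 27 (X = 9 - 1*(-18) = 9 + 18 = 27)
U(Q) = 1 + Q² (U(Q) = Q² + 1 = 1 + Q²)
M(q) = -17 + q (M(q) = q - (1 + 4²) = q - (1 + 16) = q - 1*17 = q - 17 = -17 + q)
b(d) = 4*d² (b(d) = (2*d)² = 4*d²)
b(23) + M(√(-198 + X)) = 4*23² + (-17 + √(-198 + 27)) = 4*529 + (-17 + √(-171)) = 2116 + (-17 + 3*I*√19) = 2099 + 3*I*√19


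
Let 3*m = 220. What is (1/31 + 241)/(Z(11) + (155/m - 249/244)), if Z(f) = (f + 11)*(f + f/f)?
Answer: 10027424/11028405 ≈ 0.90924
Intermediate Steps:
m = 220/3 (m = (⅓)*220 = 220/3 ≈ 73.333)
Z(f) = (1 + f)*(11 + f) (Z(f) = (11 + f)*(f + 1) = (11 + f)*(1 + f) = (1 + f)*(11 + f))
(1/31 + 241)/(Z(11) + (155/m - 249/244)) = (1/31 + 241)/((11 + 11² + 12*11) + (155/(220/3) - 249/244)) = (1/31 + 241)/((11 + 121 + 132) + (155*(3/220) - 249*1/244)) = 7472/(31*(264 + (93/44 - 249/244))) = 7472/(31*(264 + 1467/1342)) = 7472/(31*(355755/1342)) = (7472/31)*(1342/355755) = 10027424/11028405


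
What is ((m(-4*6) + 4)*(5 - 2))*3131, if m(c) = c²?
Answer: 5447940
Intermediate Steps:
((m(-4*6) + 4)*(5 - 2))*3131 = (((-4*6)² + 4)*(5 - 2))*3131 = (((-24)² + 4)*3)*3131 = ((576 + 4)*3)*3131 = (580*3)*3131 = 1740*3131 = 5447940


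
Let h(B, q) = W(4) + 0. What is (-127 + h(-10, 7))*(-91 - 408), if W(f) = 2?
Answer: 62375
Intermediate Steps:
h(B, q) = 2 (h(B, q) = 2 + 0 = 2)
(-127 + h(-10, 7))*(-91 - 408) = (-127 + 2)*(-91 - 408) = -125*(-499) = 62375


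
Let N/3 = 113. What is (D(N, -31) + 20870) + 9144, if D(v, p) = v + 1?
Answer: 30354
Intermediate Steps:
N = 339 (N = 3*113 = 339)
D(v, p) = 1 + v
(D(N, -31) + 20870) + 9144 = ((1 + 339) + 20870) + 9144 = (340 + 20870) + 9144 = 21210 + 9144 = 30354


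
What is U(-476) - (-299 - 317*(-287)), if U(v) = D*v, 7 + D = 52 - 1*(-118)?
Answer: -168268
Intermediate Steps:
D = 163 (D = -7 + (52 - 1*(-118)) = -7 + (52 + 118) = -7 + 170 = 163)
U(v) = 163*v
U(-476) - (-299 - 317*(-287)) = 163*(-476) - (-299 - 317*(-287)) = -77588 - (-299 + 90979) = -77588 - 1*90680 = -77588 - 90680 = -168268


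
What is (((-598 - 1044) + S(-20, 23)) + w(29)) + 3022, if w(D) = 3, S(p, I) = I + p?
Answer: 1386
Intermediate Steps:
(((-598 - 1044) + S(-20, 23)) + w(29)) + 3022 = (((-598 - 1044) + (23 - 20)) + 3) + 3022 = ((-1642 + 3) + 3) + 3022 = (-1639 + 3) + 3022 = -1636 + 3022 = 1386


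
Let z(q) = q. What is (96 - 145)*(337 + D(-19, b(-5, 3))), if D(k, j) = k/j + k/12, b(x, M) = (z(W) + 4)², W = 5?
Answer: -5321351/324 ≈ -16424.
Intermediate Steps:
b(x, M) = 81 (b(x, M) = (5 + 4)² = 9² = 81)
D(k, j) = k/12 + k/j (D(k, j) = k/j + k*(1/12) = k/j + k/12 = k/12 + k/j)
(96 - 145)*(337 + D(-19, b(-5, 3))) = (96 - 145)*(337 + ((1/12)*(-19) - 19/81)) = -49*(337 + (-19/12 - 19*1/81)) = -49*(337 + (-19/12 - 19/81)) = -49*(337 - 589/324) = -49*108599/324 = -5321351/324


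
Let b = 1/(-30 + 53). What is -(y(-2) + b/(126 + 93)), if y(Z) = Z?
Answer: 10073/5037 ≈ 1.9998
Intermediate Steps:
b = 1/23 ≈ 0.043478
-(y(-2) + b/(126 + 93)) = -(-2 + (1/23)/(126 + 93)) = -(-2 + (1/23)/219) = -(-2 + (1/219)*(1/23)) = -(-2 + 1/5037) = -1*(-10073/5037) = 10073/5037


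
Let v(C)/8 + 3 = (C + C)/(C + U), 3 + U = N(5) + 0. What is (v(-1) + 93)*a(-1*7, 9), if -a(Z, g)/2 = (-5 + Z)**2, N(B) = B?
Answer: -15264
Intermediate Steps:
U = 2 (U = -3 + (5 + 0) = -3 + 5 = 2)
a(Z, g) = -2*(-5 + Z)**2
v(C) = -24 + 16*C/(2 + C) (v(C) = -24 + 8*((C + C)/(C + 2)) = -24 + 8*((2*C)/(2 + C)) = -24 + 8*(2*C/(2 + C)) = -24 + 16*C/(2 + C))
(v(-1) + 93)*a(-1*7, 9) = (8*(-6 - 1*(-1))/(2 - 1) + 93)*(-2*(-5 - 1*7)**2) = (8*(-6 + 1)/1 + 93)*(-2*(-5 - 7)**2) = (8*1*(-5) + 93)*(-2*(-12)**2) = (-40 + 93)*(-2*144) = 53*(-288) = -15264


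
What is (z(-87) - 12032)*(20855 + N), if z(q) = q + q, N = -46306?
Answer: 310654906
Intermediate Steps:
z(q) = 2*q
(z(-87) - 12032)*(20855 + N) = (2*(-87) - 12032)*(20855 - 46306) = (-174 - 12032)*(-25451) = -12206*(-25451) = 310654906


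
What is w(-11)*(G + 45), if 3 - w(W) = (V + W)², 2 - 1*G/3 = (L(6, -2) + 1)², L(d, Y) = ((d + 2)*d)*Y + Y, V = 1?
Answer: 2733072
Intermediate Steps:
L(d, Y) = Y + Y*d*(2 + d) (L(d, Y) = ((2 + d)*d)*Y + Y = (d*(2 + d))*Y + Y = Y*d*(2 + d) + Y = Y + Y*d*(2 + d))
G = -28221 (G = 6 - 3*(-2*(1 + 6² + 2*6) + 1)² = 6 - 3*(-2*(1 + 36 + 12) + 1)² = 6 - 3*(-2*49 + 1)² = 6 - 3*(-98 + 1)² = 6 - 3*(-97)² = 6 - 3*9409 = 6 - 28227 = -28221)
w(W) = 3 - (1 + W)²
w(-11)*(G + 45) = (3 - (1 - 11)²)*(-28221 + 45) = (3 - 1*(-10)²)*(-28176) = (3 - 1*100)*(-28176) = (3 - 100)*(-28176) = -97*(-28176) = 2733072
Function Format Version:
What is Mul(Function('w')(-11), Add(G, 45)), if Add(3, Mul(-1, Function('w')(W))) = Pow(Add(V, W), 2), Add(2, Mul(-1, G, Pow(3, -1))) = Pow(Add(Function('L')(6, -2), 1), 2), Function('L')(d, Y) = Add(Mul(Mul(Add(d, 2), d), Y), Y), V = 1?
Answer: 2733072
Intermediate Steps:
Function('L')(d, Y) = Add(Y, Mul(Y, d, Add(2, d))) (Function('L')(d, Y) = Add(Mul(Mul(Add(2, d), d), Y), Y) = Add(Mul(Mul(d, Add(2, d)), Y), Y) = Add(Mul(Y, d, Add(2, d)), Y) = Add(Y, Mul(Y, d, Add(2, d))))
G = -28221 (G = Add(6, Mul(-3, Pow(Add(Mul(-2, Add(1, Pow(6, 2), Mul(2, 6))), 1), 2))) = Add(6, Mul(-3, Pow(Add(Mul(-2, Add(1, 36, 12)), 1), 2))) = Add(6, Mul(-3, Pow(Add(Mul(-2, 49), 1), 2))) = Add(6, Mul(-3, Pow(Add(-98, 1), 2))) = Add(6, Mul(-3, Pow(-97, 2))) = Add(6, Mul(-3, 9409)) = Add(6, -28227) = -28221)
Function('w')(W) = Add(3, Mul(-1, Pow(Add(1, W), 2)))
Mul(Function('w')(-11), Add(G, 45)) = Mul(Add(3, Mul(-1, Pow(Add(1, -11), 2))), Add(-28221, 45)) = Mul(Add(3, Mul(-1, Pow(-10, 2))), -28176) = Mul(Add(3, Mul(-1, 100)), -28176) = Mul(Add(3, -100), -28176) = Mul(-97, -28176) = 2733072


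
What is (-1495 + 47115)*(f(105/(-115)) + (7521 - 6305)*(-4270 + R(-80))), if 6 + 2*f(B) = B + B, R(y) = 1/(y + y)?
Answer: -5448105763376/23 ≈ -2.3687e+11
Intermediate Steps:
R(y) = 1/(2*y)
f(B) = -3 + B (f(B) = -3 + (B + B)/2 = -3 + (2*B)/2 = -3 + B)
(-1495 + 47115)*(f(105/(-115)) + (7521 - 6305)*(-4270 + R(-80))) = (-1495 + 47115)*((-3 + 105/(-115)) + (7521 - 6305)*(-4270 + (1/2)/(-80))) = 45620*((-3 + 105*(-1/115)) + 1216*(-4270 + (1/2)*(-1/80))) = 45620*((-3 - 21/23) + 1216*(-4270 - 1/160)) = 45620*(-90/23 + 1216*(-683201/160)) = 45620*(-90/23 - 25961638/5) = 45620*(-597118124/115) = -5448105763376/23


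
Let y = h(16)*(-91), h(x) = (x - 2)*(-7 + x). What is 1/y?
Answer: -1/11466 ≈ -8.7214e-5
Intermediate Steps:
h(x) = (-7 + x)*(-2 + x) (h(x) = (-2 + x)*(-7 + x) = (-7 + x)*(-2 + x))
y = -11466 (y = (14 + 16**2 - 9*16)*(-91) = (14 + 256 - 144)*(-91) = 126*(-91) = -11466)
1/y = 1/(-11466) = -1/11466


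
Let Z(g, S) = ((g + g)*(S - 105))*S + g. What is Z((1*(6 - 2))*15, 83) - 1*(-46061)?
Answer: -172999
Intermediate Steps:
Z(g, S) = g + 2*S*g*(-105 + S) (Z(g, S) = ((2*g)*(-105 + S))*S + g = (2*g*(-105 + S))*S + g = 2*S*g*(-105 + S) + g = g + 2*S*g*(-105 + S))
Z((1*(6 - 2))*15, 83) - 1*(-46061) = ((1*(6 - 2))*15)*(1 - 210*83 + 2*83**2) - 1*(-46061) = ((1*4)*15)*(1 - 17430 + 2*6889) + 46061 = (4*15)*(1 - 17430 + 13778) + 46061 = 60*(-3651) + 46061 = -219060 + 46061 = -172999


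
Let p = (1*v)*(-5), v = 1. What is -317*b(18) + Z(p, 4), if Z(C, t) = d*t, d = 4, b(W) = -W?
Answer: 5722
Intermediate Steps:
p = -5 (p = (1*1)*(-5) = 1*(-5) = -5)
Z(C, t) = 4*t
-317*b(18) + Z(p, 4) = -(-317)*18 + 4*4 = -317*(-18) + 16 = 5706 + 16 = 5722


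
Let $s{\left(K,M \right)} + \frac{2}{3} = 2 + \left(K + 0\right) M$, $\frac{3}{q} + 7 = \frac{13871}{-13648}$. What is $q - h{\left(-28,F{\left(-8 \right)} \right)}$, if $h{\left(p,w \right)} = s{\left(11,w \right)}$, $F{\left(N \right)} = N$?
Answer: $\frac{9440996}{109407} \approx 86.292$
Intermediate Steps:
$q = - \frac{13648}{36469}$ ($q = \frac{3}{-7 + \frac{13871}{-13648}} = \frac{3}{-7 + 13871 \left(- \frac{1}{13648}\right)} = \frac{3}{-7 - \frac{13871}{13648}} = \frac{3}{- \frac{109407}{13648}} = 3 \left(- \frac{13648}{109407}\right) = - \frac{13648}{36469} \approx -0.37424$)
$s{\left(K,M \right)} = \frac{4}{3} + K M$ ($s{\left(K,M \right)} = - \frac{2}{3} + \left(2 + \left(K + 0\right) M\right) = - \frac{2}{3} + \left(2 + K M\right) = \frac{4}{3} + K M$)
$h{\left(p,w \right)} = \frac{4}{3} + 11 w$
$q - h{\left(-28,F{\left(-8 \right)} \right)} = - \frac{13648}{36469} - \left(\frac{4}{3} + 11 \left(-8\right)\right) = - \frac{13648}{36469} - \left(\frac{4}{3} - 88\right) = - \frac{13648}{36469} - - \frac{260}{3} = - \frac{13648}{36469} + \frac{260}{3} = \frac{9440996}{109407}$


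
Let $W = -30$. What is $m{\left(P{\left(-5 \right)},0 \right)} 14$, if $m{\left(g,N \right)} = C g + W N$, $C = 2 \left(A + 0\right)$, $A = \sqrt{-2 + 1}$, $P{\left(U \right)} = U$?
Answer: $- 140 i \approx - 140.0 i$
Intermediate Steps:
$A = i$ ($A = \sqrt{-1} = i \approx 1.0 i$)
$C = 2 i$ ($C = 2 \left(i + 0\right) = 2 i \approx 2.0 i$)
$m{\left(g,N \right)} = - 30 N + 2 i g$ ($m{\left(g,N \right)} = 2 i g - 30 N = - 30 N + 2 i g$)
$m{\left(P{\left(-5 \right)},0 \right)} 14 = \left(\left(-30\right) 0 + 2 i \left(-5\right)\right) 14 = \left(0 - 10 i\right) 14 = - 10 i 14 = - 140 i$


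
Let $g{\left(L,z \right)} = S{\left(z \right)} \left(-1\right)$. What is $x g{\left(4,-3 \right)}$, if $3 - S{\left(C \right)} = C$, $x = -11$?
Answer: $66$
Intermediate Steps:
$S{\left(C \right)} = 3 - C$
$g{\left(L,z \right)} = -3 + z$ ($g{\left(L,z \right)} = \left(3 - z\right) \left(-1\right) = -3 + z$)
$x g{\left(4,-3 \right)} = - 11 \left(-3 - 3\right) = \left(-11\right) \left(-6\right) = 66$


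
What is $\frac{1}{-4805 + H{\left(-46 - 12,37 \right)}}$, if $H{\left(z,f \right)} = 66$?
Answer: $- \frac{1}{4739} \approx -0.00021101$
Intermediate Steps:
$\frac{1}{-4805 + H{\left(-46 - 12,37 \right)}} = \frac{1}{-4805 + 66} = \frac{1}{-4739} = - \frac{1}{4739}$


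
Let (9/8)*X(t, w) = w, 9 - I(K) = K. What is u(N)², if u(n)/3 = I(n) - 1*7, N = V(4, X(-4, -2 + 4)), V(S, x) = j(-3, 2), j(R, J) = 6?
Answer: 144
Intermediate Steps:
I(K) = 9 - K
X(t, w) = 8*w/9
V(S, x) = 6
N = 6
u(n) = 6 - 3*n (u(n) = 3*((9 - n) - 1*7) = 3*((9 - n) - 7) = 3*(2 - n) = 6 - 3*n)
u(N)² = (6 - 3*6)² = (6 - 18)² = (-12)² = 144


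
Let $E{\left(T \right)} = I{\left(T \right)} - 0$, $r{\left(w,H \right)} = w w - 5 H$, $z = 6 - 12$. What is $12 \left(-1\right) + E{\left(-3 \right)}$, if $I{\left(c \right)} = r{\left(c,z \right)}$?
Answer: $27$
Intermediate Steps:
$z = -6$ ($z = 6 - 12 = -6$)
$r{\left(w,H \right)} = w^{2} - 5 H$
$I{\left(c \right)} = 30 + c^{2}$ ($I{\left(c \right)} = c^{2} - -30 = c^{2} + 30 = 30 + c^{2}$)
$E{\left(T \right)} = 30 + T^{2}$ ($E{\left(T \right)} = \left(30 + T^{2}\right) - 0 = \left(30 + T^{2}\right) + 0 = 30 + T^{2}$)
$12 \left(-1\right) + E{\left(-3 \right)} = 12 \left(-1\right) + \left(30 + \left(-3\right)^{2}\right) = -12 + \left(30 + 9\right) = -12 + 39 = 27$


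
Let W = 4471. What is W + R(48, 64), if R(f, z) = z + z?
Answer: 4599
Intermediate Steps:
R(f, z) = 2*z
W + R(48, 64) = 4471 + 2*64 = 4471 + 128 = 4599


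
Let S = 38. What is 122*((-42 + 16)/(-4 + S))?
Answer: -1586/17 ≈ -93.294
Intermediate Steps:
122*((-42 + 16)/(-4 + S)) = 122*((-42 + 16)/(-4 + 38)) = 122*(-26/34) = 122*(-26*1/34) = 122*(-13/17) = -1586/17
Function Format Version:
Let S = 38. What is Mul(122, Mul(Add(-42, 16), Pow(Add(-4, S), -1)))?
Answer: Rational(-1586, 17) ≈ -93.294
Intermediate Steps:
Mul(122, Mul(Add(-42, 16), Pow(Add(-4, S), -1))) = Mul(122, Mul(Add(-42, 16), Pow(Add(-4, 38), -1))) = Mul(122, Mul(-26, Pow(34, -1))) = Mul(122, Mul(-26, Rational(1, 34))) = Mul(122, Rational(-13, 17)) = Rational(-1586, 17)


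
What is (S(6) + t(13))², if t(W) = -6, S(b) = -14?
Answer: 400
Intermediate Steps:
(S(6) + t(13))² = (-14 - 6)² = (-20)² = 400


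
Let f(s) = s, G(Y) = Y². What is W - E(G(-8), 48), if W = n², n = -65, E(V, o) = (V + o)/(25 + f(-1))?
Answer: 12661/3 ≈ 4220.3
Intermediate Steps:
E(V, o) = V/24 + o/24 (E(V, o) = (V + o)/(25 - 1) = (V + o)/24 = (V + o)*(1/24) = V/24 + o/24)
W = 4225 (W = (-65)² = 4225)
W - E(G(-8), 48) = 4225 - ((1/24)*(-8)² + (1/24)*48) = 4225 - ((1/24)*64 + 2) = 4225 - (8/3 + 2) = 4225 - 1*14/3 = 4225 - 14/3 = 12661/3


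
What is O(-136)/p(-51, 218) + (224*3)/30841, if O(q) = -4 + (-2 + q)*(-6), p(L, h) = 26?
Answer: 12715228/400933 ≈ 31.714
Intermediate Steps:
O(q) = 8 - 6*q (O(q) = -4 + (12 - 6*q) = 8 - 6*q)
O(-136)/p(-51, 218) + (224*3)/30841 = (8 - 6*(-136))/26 + (224*3)/30841 = (8 + 816)*(1/26) + 672*(1/30841) = 824*(1/26) + 672/30841 = 412/13 + 672/30841 = 12715228/400933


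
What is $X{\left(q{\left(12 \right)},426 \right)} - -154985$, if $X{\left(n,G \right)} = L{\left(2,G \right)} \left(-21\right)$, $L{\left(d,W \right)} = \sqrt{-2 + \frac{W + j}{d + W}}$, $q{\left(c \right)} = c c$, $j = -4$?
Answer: $154985 - \frac{21 i \sqrt{46438}}{214} \approx 1.5499 \cdot 10^{5} - 21.147 i$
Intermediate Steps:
$q{\left(c \right)} = c^{2}$
$L{\left(d,W \right)} = \sqrt{-2 + \frac{-4 + W}{W + d}}$ ($L{\left(d,W \right)} = \sqrt{-2 + \frac{W - 4}{d + W}} = \sqrt{-2 + \frac{-4 + W}{W + d}}$)
$X{\left(n,G \right)} = - 21 \sqrt{\frac{-8 - G}{2 + G}}$ ($X{\left(n,G \right)} = \sqrt{\frac{-4 - G - 4}{G + 2}} \left(-21\right) = \sqrt{\frac{-4 - G - 4}{2 + G}} \left(-21\right) = \sqrt{\frac{-8 - G}{2 + G}} \left(-21\right) = - 21 \sqrt{\frac{-8 - G}{2 + G}}$)
$X{\left(q{\left(12 \right)},426 \right)} - -154985 = - 21 \sqrt{- \frac{8 + 426}{2 + 426}} - -154985 = - 21 \sqrt{\left(-1\right) \frac{1}{428} \cdot 434} + 154985 = - 21 \sqrt{- \frac{217}{214}} + 154985 = - 21 \frac{i \sqrt{46438}}{214} + 154985 = - \frac{21 i \sqrt{46438}}{214} + 154985 = 154985 - \frac{21 i \sqrt{46438}}{214}$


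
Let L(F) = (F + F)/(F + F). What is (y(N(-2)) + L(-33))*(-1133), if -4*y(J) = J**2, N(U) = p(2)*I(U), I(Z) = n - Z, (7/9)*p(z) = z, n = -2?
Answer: -1133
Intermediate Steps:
p(z) = 9*z/7
L(F) = 1 (L(F) = (2*F)/((2*F)) = (2*F)*(1/(2*F)) = 1)
I(Z) = -2 - Z
N(U) = -36/7 - 18*U/7 (N(U) = ((9/7)*2)*(-2 - U) = 18*(-2 - U)/7 = -36/7 - 18*U/7)
y(J) = -J**2/4
(y(N(-2)) + L(-33))*(-1133) = (-(-36/7 - 18/7*(-2))**2/4 + 1)*(-1133) = (-(-36/7 + 36/7)**2/4 + 1)*(-1133) = (-1/4*0**2 + 1)*(-1133) = (-1/4*0 + 1)*(-1133) = (0 + 1)*(-1133) = 1*(-1133) = -1133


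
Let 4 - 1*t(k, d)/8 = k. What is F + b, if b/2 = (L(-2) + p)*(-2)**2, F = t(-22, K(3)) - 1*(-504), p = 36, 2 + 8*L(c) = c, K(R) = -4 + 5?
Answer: 996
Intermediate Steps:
K(R) = 1
L(c) = -1/4 + c/8
t(k, d) = 32 - 8*k
F = 712 (F = (32 - 8*(-22)) - 1*(-504) = (32 + 176) + 504 = 208 + 504 = 712)
b = 284 (b = 2*(((-1/4 + (1/8)*(-2)) + 36)*(-2)**2) = 2*(((-1/4 - 1/4) + 36)*4) = 2*((-1/2 + 36)*4) = 2*((71/2)*4) = 2*142 = 284)
F + b = 712 + 284 = 996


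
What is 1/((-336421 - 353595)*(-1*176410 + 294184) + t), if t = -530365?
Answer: -1/81266474749 ≈ -1.2305e-11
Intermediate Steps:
1/((-336421 - 353595)*(-1*176410 + 294184) + t) = 1/((-336421 - 353595)*(-1*176410 + 294184) - 530365) = 1/(-690016*(-176410 + 294184) - 530365) = 1/(-690016*117774 - 530365) = 1/(-81265944384 - 530365) = 1/(-81266474749) = -1/81266474749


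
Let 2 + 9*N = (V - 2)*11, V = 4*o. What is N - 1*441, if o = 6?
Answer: -1243/3 ≈ -414.33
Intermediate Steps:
V = 24 (V = 4*6 = 24)
N = 80/3 (N = -2/9 + ((24 - 2)*11)/9 = -2/9 + (22*11)/9 = -2/9 + (⅑)*242 = -2/9 + 242/9 = 80/3 ≈ 26.667)
N - 1*441 = 80/3 - 1*441 = 80/3 - 441 = -1243/3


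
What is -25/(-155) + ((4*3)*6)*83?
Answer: 185261/31 ≈ 5976.2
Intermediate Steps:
-25/(-155) + ((4*3)*6)*83 = -25*(-1/155) + (12*6)*83 = 5/31 + 72*83 = 5/31 + 5976 = 185261/31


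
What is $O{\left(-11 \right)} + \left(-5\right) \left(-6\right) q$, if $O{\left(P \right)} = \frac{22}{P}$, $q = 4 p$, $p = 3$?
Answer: $358$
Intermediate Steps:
$q = 12$ ($q = 4 \cdot 3 = 12$)
$O{\left(-11 \right)} + \left(-5\right) \left(-6\right) q = \frac{22}{-11} + \left(-5\right) \left(-6\right) 12 = 22 \left(- \frac{1}{11}\right) + 30 \cdot 12 = -2 + 360 = 358$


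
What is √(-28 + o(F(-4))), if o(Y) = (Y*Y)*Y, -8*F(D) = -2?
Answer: 3*I*√199/8 ≈ 5.29*I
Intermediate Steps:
F(D) = ¼ (F(D) = -⅛*(-2) = ¼)
o(Y) = Y³ (o(Y) = Y²*Y = Y³)
√(-28 + o(F(-4))) = √(-28 + (¼)³) = √(-28 + 1/64) = √(-1791/64) = 3*I*√199/8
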